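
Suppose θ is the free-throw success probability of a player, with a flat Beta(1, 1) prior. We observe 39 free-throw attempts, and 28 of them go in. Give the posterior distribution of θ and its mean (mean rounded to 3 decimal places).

Observing 28 successes and 11 failures updates Beta(1, 1) by adding the success and failure counts to the two shape parameters: α = 1+28 = 29, β = 1+11 = 12.
Posterior mean = α/(α+β) = 29/41 = 0.707.

Posterior: Beta(29, 12); mean ≈ 0.707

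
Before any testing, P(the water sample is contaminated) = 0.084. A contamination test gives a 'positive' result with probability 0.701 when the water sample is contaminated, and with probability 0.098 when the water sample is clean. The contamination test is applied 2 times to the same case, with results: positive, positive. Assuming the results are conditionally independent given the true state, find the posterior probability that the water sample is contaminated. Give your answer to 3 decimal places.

Posterior P(H) ≈ 0.824

With H the event that the water sample is contaminated, the joint likelihood of the observed sequence is P(data|H) = 0.701·0.701 = 0.49140 and P(data|¬H) = 0.098·0.098 = 0.0096040.
Bayes: P(H|data) = 0.084·0.49140 / (0.084·0.49140 + 0.916·0.0096040) = 0.041278/0.050075 = 0.8243.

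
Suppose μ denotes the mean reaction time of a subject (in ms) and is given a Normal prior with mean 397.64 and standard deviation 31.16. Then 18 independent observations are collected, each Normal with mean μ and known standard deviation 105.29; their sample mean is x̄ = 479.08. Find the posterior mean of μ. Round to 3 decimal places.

With known σ, the Normal prior is conjugate. Weight on the data is w = (n/σ²)/(n/σ² + 1/τ₀²) = 0.00162367/(0.00162367+0.00102992) = 0.61188.
Posterior mean = w·x̄ + (1−w)·μ₀ = 0.61188·479.08 + 0.38812·397.64 = 447.471.

Posterior mean ≈ 447.471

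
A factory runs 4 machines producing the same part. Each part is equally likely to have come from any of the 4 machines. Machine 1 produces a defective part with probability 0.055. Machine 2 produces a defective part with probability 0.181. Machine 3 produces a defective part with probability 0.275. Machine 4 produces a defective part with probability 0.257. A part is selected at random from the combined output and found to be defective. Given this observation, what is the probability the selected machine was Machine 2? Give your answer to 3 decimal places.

Posterior probability ≈ 0.236

P(defective|M1) = 0.055; P(defective|M2) = 0.181; P(defective|M3) = 0.275; P(defective|M4) = 0.257.
Prior × likelihood for each source: 0.25·0.055=0.01375, 0.25·0.181=0.04525, 0.25·0.275=0.06875, 0.25·0.257=0.06425. Summing gives P(defective) = 0.19200.
P(Machine 2 | defective) = 0.04525 / 0.19200 = 0.236.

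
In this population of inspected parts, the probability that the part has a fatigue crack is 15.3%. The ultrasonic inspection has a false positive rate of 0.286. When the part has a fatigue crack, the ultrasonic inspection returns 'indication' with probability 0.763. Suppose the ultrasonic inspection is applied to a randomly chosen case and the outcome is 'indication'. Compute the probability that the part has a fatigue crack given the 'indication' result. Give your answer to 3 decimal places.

Let H be the event that the part has a fatigue crack. P(H) = 0.153, so P(¬H) = 0.847. With E the 'indication' result, P(E|H) = 0.763 and P(E|¬H) = 0.286.
P(E) = 0.763·0.153 + 0.286·0.847 = 0.11674 + 0.24224 = 0.35898.
By Bayes' theorem, P(H|E) = 0.11674 / 0.35898 = 0.325.

P(H | E) ≈ 0.325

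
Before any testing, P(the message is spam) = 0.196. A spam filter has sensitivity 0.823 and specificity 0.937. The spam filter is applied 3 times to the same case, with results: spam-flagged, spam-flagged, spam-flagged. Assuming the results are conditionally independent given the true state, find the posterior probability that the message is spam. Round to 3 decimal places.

With H the event that the message is spam, the joint likelihood of the observed sequence is P(data|H) = 0.823·0.823·0.823 = 0.55744 and P(data|¬H) = 0.063·0.063·0.063 = 0.00025005.
Bayes: P(H|data) = 0.196·0.55744 / (0.196·0.55744 + 0.804·0.00025005) = 0.10926/0.10946 = 0.9982.

Posterior P(H) ≈ 0.998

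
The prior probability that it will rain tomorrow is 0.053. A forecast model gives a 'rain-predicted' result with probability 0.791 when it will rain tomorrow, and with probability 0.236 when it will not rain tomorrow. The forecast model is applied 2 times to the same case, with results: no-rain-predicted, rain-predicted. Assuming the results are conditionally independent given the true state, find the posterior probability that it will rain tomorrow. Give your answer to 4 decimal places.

Posterior P(H) ≈ 0.0488

With H the event that it will rain tomorrow, the joint likelihood of the observed sequence is P(data|H) = 0.209·0.791 = 0.16532 and P(data|¬H) = 0.764·0.236 = 0.18030.
Bayes: P(H|data) = 0.053·0.16532 / (0.053·0.16532 + 0.947·0.18030) = 0.0087619/0.17951 = 0.0488.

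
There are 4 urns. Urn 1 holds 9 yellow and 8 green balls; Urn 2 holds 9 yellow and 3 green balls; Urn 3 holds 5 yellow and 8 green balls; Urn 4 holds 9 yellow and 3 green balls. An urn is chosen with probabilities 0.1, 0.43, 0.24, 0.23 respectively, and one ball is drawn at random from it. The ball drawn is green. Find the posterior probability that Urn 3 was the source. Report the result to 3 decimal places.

Tabulate prior·likelihood by source: [1] prior 0.1, lik 0.4706, product 0.04706; [2] prior 0.43, lik 0.25, product 0.1075; [3] prior 0.24, lik 0.6154, product 0.1477; [4] prior 0.23, lik 0.25, product 0.05750.
Normalizing constant = 0.35975; the posterior for Urn 3 is its product over the sum, 0.1477/0.35975 = 0.411.

Posterior probability ≈ 0.411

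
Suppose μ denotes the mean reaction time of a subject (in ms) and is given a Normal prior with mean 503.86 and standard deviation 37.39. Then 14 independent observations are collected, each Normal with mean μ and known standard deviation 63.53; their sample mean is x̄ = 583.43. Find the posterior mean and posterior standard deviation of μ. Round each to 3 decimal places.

Posterior mean ≈ 569.827; posterior SD ≈ 15.460

With known σ, the Normal prior is conjugate. Weight on the data is w = (n/σ²)/(n/σ² + 1/τ₀²) = 0.00346873/(0.00346873+0.00071530) = 0.82904.
Posterior mean = w·x̄ + (1−w)·μ₀ = 0.82904·583.43 + 0.17096·503.86 = 569.827. Posterior variance = 1/(0.00346873+0.00071530) = 239.004, so SD = 15.460.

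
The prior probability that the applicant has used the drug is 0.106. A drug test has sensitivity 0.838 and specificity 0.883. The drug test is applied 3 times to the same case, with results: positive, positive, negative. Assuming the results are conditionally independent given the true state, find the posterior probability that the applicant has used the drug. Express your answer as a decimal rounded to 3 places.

Let H be the event that the applicant has used the drug; start with P(H) = 0.106. P('positive'|H) = 0.838, P('positive'|¬H) = 0.117.
Update on result 1 ('positive'): P(H) ← 0.838·0.1060 / (0.838·0.1060 + 0.117·0.8940) = 0.088828/0.19343 = 0.4592.
Update on result 2 ('positive'): P(H) ← 0.838·0.4592 / (0.838·0.4592 + 0.117·0.5408) = 0.38484/0.44811 = 0.8588.
Update on result 3 ('negative'): P(H) ← 0.162·0.8588 / (0.162·0.8588 + 0.883·0.1412) = 0.13913/0.26380 = 0.5274.

Posterior P(H) ≈ 0.527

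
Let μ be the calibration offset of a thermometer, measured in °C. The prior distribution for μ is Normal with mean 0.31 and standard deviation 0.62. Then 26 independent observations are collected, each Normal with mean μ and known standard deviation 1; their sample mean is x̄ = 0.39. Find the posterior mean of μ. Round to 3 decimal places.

Prior precision 1/τ₀² = 1/0.62² = 2.60146; data precision n/σ² = 26/1² = 26.0000.
Posterior precision = 2.60146 + 26.0000 = 28.6015.
Posterior mean = (2.60146·0.31 + 26.0000·0.39) / 28.6015 = 0.383.

Posterior mean ≈ 0.383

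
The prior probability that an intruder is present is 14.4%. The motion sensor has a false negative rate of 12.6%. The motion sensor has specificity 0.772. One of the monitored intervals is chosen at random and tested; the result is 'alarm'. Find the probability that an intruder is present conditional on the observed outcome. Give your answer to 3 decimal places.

Let H be the event that an intruder is present. P(H) = 0.144, so P(¬H) = 0.856. With E the 'alarm' result, P(E|H) = 0.874 and P(E|¬H) = 0.228.
P(E) = 0.874·0.144 + 0.228·0.856 = 0.12586 + 0.19517 = 0.32102.
By Bayes' theorem, P(H|E) = 0.12586 / 0.32102 = 0.392.

P(H | E) ≈ 0.392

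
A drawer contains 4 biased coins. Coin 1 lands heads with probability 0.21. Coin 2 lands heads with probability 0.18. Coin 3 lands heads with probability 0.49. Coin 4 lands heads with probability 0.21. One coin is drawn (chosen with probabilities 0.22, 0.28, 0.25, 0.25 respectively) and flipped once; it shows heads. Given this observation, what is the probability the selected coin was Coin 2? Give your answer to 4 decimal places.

Posterior probability ≈ 0.1856

P(heads|C1) = 0.21; P(heads|C2) = 0.18; P(heads|C3) = 0.49; P(heads|C4) = 0.21.
Prior × likelihood for each source: 0.22·0.21=0.04620, 0.28·0.18=0.05040, 0.25·0.49=0.1225, 0.25·0.21=0.05250. Summing gives P(heads) = 0.27160.
P(Coin 2 | heads) = 0.05040 / 0.27160 = 0.1856.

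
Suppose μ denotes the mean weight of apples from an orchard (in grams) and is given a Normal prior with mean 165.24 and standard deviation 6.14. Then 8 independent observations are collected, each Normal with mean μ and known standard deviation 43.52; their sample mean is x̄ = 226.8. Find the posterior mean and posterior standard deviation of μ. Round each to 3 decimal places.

Posterior mean ≈ 173.696; posterior SD ≈ 5.703

Prior precision 1/τ₀² = 1/6.14² = 0.0265255; data precision n/σ² = 8/43.52² = 0.00422389.
Posterior precision = 0.0265255 + 0.00422389 = 0.0307494, giving posterior SD = 1/√0.0307494 = 5.703.
Posterior mean = (0.0265255·165.24 + 0.00422389·226.8) / 0.0307494 = 173.696.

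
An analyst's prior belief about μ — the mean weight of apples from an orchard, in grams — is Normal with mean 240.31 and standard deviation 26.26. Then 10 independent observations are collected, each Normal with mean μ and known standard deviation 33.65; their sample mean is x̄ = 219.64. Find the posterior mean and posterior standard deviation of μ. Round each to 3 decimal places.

Posterior mean ≈ 222.555; posterior SD ≈ 9.862

With known σ, the Normal prior is conjugate. Weight on the data is w = (n/σ²)/(n/σ² + 1/τ₀²) = 0.00883141/(0.00883141+0.00145014) = 0.85896.
Posterior mean = w·x̄ + (1−w)·μ₀ = 0.85896·219.64 + 0.14104·240.31 = 222.555. Posterior variance = 1/(0.00883141+0.00145014) = 97.2616, so SD = 9.862.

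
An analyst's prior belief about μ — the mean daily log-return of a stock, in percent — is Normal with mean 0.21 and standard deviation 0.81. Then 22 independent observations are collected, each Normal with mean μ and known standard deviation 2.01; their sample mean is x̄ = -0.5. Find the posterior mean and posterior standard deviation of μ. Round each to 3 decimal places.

With known σ, the Normal prior is conjugate. Weight on the data is w = (n/σ²)/(n/σ² + 1/τ₀²) = 5.44541/(5.44541+1.52416) = 0.78131.
Posterior mean = w·x̄ + (1−w)·μ₀ = 0.78131·-0.5 + 0.21869·0.21 = -0.345. Posterior variance = 1/(5.44541+1.52416) = 0.143481, so SD = 0.379.

Posterior mean ≈ -0.345; posterior SD ≈ 0.379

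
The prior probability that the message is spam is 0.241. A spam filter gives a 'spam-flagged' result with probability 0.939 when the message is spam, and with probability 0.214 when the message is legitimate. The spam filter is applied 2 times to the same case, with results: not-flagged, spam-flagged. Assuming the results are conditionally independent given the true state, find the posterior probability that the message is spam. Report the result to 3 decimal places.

With H the event that the message is spam, the joint likelihood of the observed sequence is P(data|H) = 0.061·0.939 = 0.057279 and P(data|¬H) = 0.786·0.214 = 0.16820.
Bayes: P(H|data) = 0.241·0.057279 / (0.241·0.057279 + 0.759·0.16820) = 0.013804/0.14147 = 0.0976.

Posterior P(H) ≈ 0.098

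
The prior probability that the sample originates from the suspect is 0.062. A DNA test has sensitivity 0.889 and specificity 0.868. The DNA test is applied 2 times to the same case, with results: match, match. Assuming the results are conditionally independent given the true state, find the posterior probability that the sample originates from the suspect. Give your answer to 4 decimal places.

With H the event that the sample originates from the suspect, the joint likelihood of the observed sequence is P(data|H) = 0.889·0.889 = 0.79032 and P(data|¬H) = 0.132·0.132 = 0.017424.
Bayes: P(H|data) = 0.062·0.79032 / (0.062·0.79032 + 0.938·0.017424) = 0.049000/0.065344 = 0.7499.

Posterior P(H) ≈ 0.7499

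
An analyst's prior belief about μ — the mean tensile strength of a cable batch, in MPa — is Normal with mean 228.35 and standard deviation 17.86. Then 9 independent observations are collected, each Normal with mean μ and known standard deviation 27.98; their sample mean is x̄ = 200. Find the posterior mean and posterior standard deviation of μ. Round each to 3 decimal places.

Prior precision 1/τ₀² = 1/17.86² = 0.00313500; data precision n/σ² = 9/27.98² = 0.0114960.
Posterior precision = 0.00313500 + 0.0114960 = 0.0146310, giving posterior SD = 1/√0.0146310 = 8.267.
Posterior mean = (0.00313500·228.35 + 0.0114960·200) / 0.0146310 = 206.075.

Posterior mean ≈ 206.075; posterior SD ≈ 8.267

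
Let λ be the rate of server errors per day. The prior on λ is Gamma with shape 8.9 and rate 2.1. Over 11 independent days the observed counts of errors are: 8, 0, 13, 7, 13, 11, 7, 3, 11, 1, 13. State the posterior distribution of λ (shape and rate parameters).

Total count ∑xᵢ = 87 over n = 11 days.
Gamma is conjugate to the Poisson likelihood: posterior is Gamma(shape = 8.9+87 = 95.9, rate = 2.1+11 = 13.1).

Posterior: Gamma(shape=95.9, rate=13.1)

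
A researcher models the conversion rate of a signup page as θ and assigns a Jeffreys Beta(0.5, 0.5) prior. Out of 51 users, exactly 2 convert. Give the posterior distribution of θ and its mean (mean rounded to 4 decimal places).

Observing 2 successes and 49 failures updates Beta(0.5, 0.5) by adding the success and failure counts to the two shape parameters: α = 0.5+2 = 2.5, β = 0.5+49 = 49.5.
E[θ | data] = 2.5/(2.5+49.5) = 0.0481.

Posterior: Beta(2.5, 49.5); mean ≈ 0.0481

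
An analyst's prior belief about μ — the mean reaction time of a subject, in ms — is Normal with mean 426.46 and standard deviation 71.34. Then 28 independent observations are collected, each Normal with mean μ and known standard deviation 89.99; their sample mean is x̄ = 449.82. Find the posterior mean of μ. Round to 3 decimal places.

Prior precision 1/τ₀² = 1/71.34² = 0.00019649; data precision n/σ² = 28/89.99² = 0.00345756.
Posterior precision = 0.00019649 + 0.00345756 = 0.00365405.
Posterior mean = (0.00019649·426.46 + 0.00345756·449.82) / 0.00365405 = 448.564.

Posterior mean ≈ 448.564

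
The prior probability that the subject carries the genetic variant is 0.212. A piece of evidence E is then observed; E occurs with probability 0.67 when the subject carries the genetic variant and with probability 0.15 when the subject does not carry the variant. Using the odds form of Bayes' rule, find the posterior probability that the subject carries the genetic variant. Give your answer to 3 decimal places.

Prior odds = 0.212/(1−0.212) = 0.26904.
Likelihood ratio for E = 0.67/0.15 = 4.4667.
Posterior odds = prior odds × LR = 1.2017.
Posterior probability = odds/(1+odds) = 1.2017/2.2017 = 0.546.

Posterior probability ≈ 0.546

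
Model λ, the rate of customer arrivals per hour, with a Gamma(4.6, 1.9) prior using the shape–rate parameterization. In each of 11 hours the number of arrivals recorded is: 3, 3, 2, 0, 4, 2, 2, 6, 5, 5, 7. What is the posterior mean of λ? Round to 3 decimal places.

The Poisson likelihood adds the total count to the shape and the number of exposure periods to the rate. Here ∑xᵢ = 39 and n = 11, so shape 4.6→43.6 and rate 1.9→12.9.
E[λ | data] = 43.6/12.9 = 3.380.

Posterior mean ≈ 3.380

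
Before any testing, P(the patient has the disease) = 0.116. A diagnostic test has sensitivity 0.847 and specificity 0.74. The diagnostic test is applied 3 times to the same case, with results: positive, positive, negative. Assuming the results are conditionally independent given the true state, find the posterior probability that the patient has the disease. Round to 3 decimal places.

With H the event that the patient has the disease, the joint likelihood of the observed sequence is P(data|H) = 0.847·0.847·0.153 = 0.10976 and P(data|¬H) = 0.26·0.26·0.74 = 0.050024.
Bayes: P(H|data) = 0.116·0.10976 / (0.116·0.10976 + 0.884·0.050024) = 0.012733/0.056954 = 0.2236.

Posterior P(H) ≈ 0.224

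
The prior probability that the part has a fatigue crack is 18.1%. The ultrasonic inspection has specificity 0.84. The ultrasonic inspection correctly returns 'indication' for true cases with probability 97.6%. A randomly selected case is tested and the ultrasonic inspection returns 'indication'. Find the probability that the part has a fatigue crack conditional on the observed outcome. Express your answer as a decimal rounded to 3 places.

P(H | E) ≈ 0.574

Write H for 'the part has a fatigue crack'. Prior odds H:¬H = 0.181/0.819 = 0.22100. For the 'indication' outcome, the likelihood ratio is 0.976/0.16 = 6.1000.
Posterior odds = 0.22100 × 6.1000 = 1.3481, so P(H|E) = 1.3481/(1+1.3481) = 0.574.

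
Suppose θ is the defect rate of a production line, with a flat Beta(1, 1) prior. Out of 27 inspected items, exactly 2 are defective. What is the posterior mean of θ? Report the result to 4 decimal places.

Posterior mean ≈ 0.1034

The binomial likelihood is conjugate to the Beta prior: with 2 successes and 25 failures, the posterior is Beta(1+2, 1+25) = Beta(3, 26).
E[θ | data] = 3/(3+26) = 0.1034.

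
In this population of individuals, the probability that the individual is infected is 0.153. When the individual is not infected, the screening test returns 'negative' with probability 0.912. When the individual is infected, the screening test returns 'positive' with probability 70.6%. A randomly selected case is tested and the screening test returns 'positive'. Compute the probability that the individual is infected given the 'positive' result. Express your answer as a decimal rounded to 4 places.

Write H for 'the individual is infected'. Prior odds H:¬H = 0.153/0.847 = 0.18064. For the 'positive' outcome, the likelihood ratio is 0.706/0.088 = 8.0227.
Posterior odds = 0.18064 × 8.0227 = 1.4492, so P(H|E) = 1.4492/(1+1.4492) = 0.5917.

P(H | E) ≈ 0.5917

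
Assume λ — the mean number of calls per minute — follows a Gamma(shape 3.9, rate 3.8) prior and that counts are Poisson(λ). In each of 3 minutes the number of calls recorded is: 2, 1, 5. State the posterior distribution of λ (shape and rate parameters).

Posterior: Gamma(shape=11.9, rate=6.8)

Total count ∑xᵢ = 8 over n = 3 minutes.
Gamma is conjugate to the Poisson likelihood: posterior is Gamma(shape = 3.9+8 = 11.9, rate = 3.8+3 = 6.8).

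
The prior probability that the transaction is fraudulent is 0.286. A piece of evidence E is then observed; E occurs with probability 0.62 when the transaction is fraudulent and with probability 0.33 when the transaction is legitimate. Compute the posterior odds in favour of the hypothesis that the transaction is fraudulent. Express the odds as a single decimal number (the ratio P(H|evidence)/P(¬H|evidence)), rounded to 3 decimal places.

Prior odds = 0.286/(1−0.286) = 0.40056.
Likelihood ratio for E = 0.62/0.33 = 1.8788.
Posterior odds = prior odds × LR = 0.75257.

Posterior odds ≈ 0.753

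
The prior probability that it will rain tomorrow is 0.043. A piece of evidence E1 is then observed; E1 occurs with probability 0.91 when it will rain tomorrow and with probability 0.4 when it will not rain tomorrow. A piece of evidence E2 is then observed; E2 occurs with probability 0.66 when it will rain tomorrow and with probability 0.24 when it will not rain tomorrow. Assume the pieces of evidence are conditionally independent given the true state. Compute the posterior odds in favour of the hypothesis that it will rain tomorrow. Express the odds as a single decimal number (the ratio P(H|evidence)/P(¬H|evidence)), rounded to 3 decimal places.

Posterior odds ≈ 0.281

Prior odds = 0.043/(1−0.043) = 0.044932.
Likelihood ratio for E1 = 0.91/0.4 = 2.2750.
Likelihood ratio for E2 = 0.66/0.24 = 2.7500.
Posterior odds = prior odds × LR₁ × LR₂ = 0.28111.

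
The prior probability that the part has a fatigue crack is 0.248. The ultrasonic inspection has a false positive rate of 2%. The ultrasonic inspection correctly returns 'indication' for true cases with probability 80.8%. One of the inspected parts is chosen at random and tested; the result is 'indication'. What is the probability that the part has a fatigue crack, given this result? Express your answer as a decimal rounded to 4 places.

Write H for 'the part has a fatigue crack'. Prior odds H:¬H = 0.248/0.752 = 0.32979. For the 'indication' outcome, the likelihood ratio is 0.808/0.02 = 40.400.
Posterior odds = 0.32979 × 40.400 = 13.323, so P(H|E) = 13.323/(1+13.323) = 0.9302.

P(H | E) ≈ 0.9302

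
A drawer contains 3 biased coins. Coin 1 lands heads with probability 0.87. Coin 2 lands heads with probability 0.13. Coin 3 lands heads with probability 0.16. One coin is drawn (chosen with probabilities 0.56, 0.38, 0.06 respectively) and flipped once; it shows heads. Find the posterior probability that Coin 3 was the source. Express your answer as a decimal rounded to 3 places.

Posterior probability ≈ 0.018

Tabulate prior·likelihood by source: [1] prior 0.56, lik 0.87, product 0.4872; [2] prior 0.38, lik 0.13, product 0.04940; [3] prior 0.06, lik 0.16, product 0.009600.
Normalizing constant = 0.54620; the posterior for Coin 3 is its product over the sum, 0.009600/0.54620 = 0.018.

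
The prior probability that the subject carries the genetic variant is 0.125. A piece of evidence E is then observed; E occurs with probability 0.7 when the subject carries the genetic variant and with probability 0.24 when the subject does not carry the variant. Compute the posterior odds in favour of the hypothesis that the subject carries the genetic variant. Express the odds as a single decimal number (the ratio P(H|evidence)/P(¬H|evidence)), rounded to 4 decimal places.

Prior odds = 0.125/(1−0.125) = 0.14286.
Likelihood ratio for E = 0.7/0.24 = 2.9167.
Posterior odds = prior odds × LR = 0.41667.

Posterior odds ≈ 0.4167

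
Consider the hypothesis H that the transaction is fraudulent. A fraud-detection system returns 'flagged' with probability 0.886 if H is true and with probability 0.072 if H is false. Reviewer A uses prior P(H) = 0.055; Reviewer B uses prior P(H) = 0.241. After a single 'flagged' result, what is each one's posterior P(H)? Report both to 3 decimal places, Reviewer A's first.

Reviewer A: 0.417; Reviewer B: 0.796

The likelihood ratio for a 'flagged' result is 0.886/0.072 = 12.306.
Reviewer A: prior odds 0.055/0.945 = 0.058201; posterior odds 0.71620; posterior probability 0.417.
Reviewer B: prior odds 0.241/0.759 = 0.31752; posterior odds 3.9073; posterior probability 0.796.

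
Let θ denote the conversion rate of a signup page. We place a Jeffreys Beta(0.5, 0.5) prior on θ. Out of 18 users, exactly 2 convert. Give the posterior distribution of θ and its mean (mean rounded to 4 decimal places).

Posterior: Beta(2.5, 16.5); mean ≈ 0.1316

Observing 2 successes and 16 failures updates Beta(0.5, 0.5) by adding the success and failure counts to the two shape parameters: α = 0.5+2 = 2.5, β = 0.5+16 = 16.5.
E[θ | data] = 2.5/(2.5+16.5) = 0.1316.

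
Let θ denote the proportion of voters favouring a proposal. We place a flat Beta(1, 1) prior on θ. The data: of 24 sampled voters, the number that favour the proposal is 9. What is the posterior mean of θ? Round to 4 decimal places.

Posterior mean ≈ 0.3846

The binomial likelihood is conjugate to the Beta prior: with 9 successes and 15 failures, the posterior is Beta(1+9, 1+15) = Beta(10, 16).
E[θ | data] = 10/(10+16) = 0.3846.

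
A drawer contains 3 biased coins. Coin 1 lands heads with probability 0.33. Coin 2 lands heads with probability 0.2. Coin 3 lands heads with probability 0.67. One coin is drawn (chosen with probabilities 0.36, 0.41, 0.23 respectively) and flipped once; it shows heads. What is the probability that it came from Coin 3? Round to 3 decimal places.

Posterior probability ≈ 0.434

Tabulate prior·likelihood by source: [1] prior 0.36, lik 0.33, product 0.1188; [2] prior 0.41, lik 0.2, product 0.08200; [3] prior 0.23, lik 0.67, product 0.1541.
Normalizing constant = 0.35490; the posterior for Coin 3 is its product over the sum, 0.1541/0.35490 = 0.434.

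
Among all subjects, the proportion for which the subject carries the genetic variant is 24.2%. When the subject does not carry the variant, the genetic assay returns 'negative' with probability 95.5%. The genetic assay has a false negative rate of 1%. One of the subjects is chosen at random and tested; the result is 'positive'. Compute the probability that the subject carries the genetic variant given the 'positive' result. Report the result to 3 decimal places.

Write H for 'the subject carries the genetic variant'. Prior odds H:¬H = 0.242/0.758 = 0.31926. For the 'positive' outcome, the likelihood ratio is 0.99/0.045 = 22.000.
Posterior odds = 0.31926 × 22.000 = 7.0237, so P(H|E) = 7.0237/(1+7.0237) = 0.875.

P(H | E) ≈ 0.875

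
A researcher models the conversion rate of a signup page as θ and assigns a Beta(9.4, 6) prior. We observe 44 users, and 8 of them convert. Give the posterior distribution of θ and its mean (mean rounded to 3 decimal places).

The binomial likelihood is conjugate to the Beta prior: with 8 successes and 36 failures, the posterior is Beta(9.4+8, 6+36) = Beta(17.4, 42).
E[θ | data] = 17.4/(17.4+42) = 0.293.

Posterior: Beta(17.4, 42); mean ≈ 0.293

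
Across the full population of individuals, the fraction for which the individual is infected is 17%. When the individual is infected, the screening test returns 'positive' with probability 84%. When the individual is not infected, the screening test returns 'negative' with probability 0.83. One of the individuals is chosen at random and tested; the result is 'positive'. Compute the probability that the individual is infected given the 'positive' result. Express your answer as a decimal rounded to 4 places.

P(H | E) ≈ 0.5030

Let H be the event that the individual is infected. P(H) = 0.17, so P(¬H) = 0.83. With E the 'positive' result, P(E|H) = 0.84 and P(E|¬H) = 0.17.
P(E) = 0.84·0.17 + 0.17·0.83 = 0.14280 + 0.14110 = 0.28390.
By Bayes' theorem, P(H|E) = 0.14280 / 0.28390 = 0.5030.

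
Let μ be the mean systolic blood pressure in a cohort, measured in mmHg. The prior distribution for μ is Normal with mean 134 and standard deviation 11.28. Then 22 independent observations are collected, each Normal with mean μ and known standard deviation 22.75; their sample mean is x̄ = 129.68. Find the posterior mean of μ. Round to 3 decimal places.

Prior precision 1/τ₀² = 1/11.28² = 0.00785926; data precision n/σ² = 22/22.75² = 0.0425069.
Posterior precision = 0.00785926 + 0.0425069 = 0.0503662.
Posterior mean = (0.00785926·134 + 0.0425069·129.68) / 0.0503662 = 130.354.

Posterior mean ≈ 130.354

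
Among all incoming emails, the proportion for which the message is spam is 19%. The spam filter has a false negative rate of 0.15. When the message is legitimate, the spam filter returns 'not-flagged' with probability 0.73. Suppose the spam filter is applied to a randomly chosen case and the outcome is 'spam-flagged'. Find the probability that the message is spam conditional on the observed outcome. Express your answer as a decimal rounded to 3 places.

P(H | E) ≈ 0.425

Let H be the event that the message is spam. P(H) = 0.19, so P(¬H) = 0.81. With E the 'spam-flagged' result, P(E|H) = 0.85 and P(E|¬H) = 0.27.
P(E) = 0.85·0.19 + 0.27·0.81 = 0.16150 + 0.21870 = 0.38020.
By Bayes' theorem, P(H|E) = 0.16150 / 0.38020 = 0.425.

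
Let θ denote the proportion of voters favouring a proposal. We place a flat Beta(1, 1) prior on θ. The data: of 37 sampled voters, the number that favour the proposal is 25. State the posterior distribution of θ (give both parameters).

Observing 25 successes and 12 failures updates Beta(1, 1) by adding the success and failure counts to the two shape parameters: α = 1+25 = 26, β = 1+12 = 13.

Posterior: Beta(26, 13)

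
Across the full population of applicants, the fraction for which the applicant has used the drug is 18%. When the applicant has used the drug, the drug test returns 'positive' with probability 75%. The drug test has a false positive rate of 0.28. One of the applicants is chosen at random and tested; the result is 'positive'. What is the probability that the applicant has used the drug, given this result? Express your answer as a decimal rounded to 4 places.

P(H | E) ≈ 0.3703

Let H be the event that the applicant has used the drug. P(H) = 0.18, so P(¬H) = 0.82. With E the 'positive' result, P(E|H) = 0.75 and P(E|¬H) = 0.28.
P(E) = 0.75·0.18 + 0.28·0.82 = 0.13500 + 0.22960 = 0.36460.
By Bayes' theorem, P(H|E) = 0.13500 / 0.36460 = 0.3703.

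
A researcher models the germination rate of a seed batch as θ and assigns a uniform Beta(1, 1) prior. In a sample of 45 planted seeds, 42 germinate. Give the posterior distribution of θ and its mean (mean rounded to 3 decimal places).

Posterior: Beta(43, 4); mean ≈ 0.915

Observing 42 successes and 3 failures updates Beta(1, 1) by adding the success and failure counts to the two shape parameters: α = 1+42 = 43, β = 1+3 = 4.
Posterior mean = α/(α+β) = 43/47 = 0.915.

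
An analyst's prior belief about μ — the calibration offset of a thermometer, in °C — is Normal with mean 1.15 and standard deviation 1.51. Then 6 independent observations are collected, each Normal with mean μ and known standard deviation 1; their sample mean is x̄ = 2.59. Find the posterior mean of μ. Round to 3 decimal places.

Posterior mean ≈ 2.492

Prior precision 1/τ₀² = 1/1.51² = 0.438577; data precision n/σ² = 6/1² = 6.00000.
Posterior precision = 0.438577 + 6.00000 = 6.43858.
Posterior mean = (0.438577·1.15 + 6.00000·2.59) / 6.43858 = 2.492.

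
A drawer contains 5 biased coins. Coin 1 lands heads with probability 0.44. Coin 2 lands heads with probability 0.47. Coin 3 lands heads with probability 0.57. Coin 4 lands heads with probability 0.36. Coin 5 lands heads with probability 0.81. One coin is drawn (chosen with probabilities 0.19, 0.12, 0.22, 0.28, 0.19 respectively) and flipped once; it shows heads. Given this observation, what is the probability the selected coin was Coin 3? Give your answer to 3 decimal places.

Posterior probability ≈ 0.241

P(heads|C1) = 0.44; P(heads|C2) = 0.47; P(heads|C3) = 0.57; P(heads|C4) = 0.36; P(heads|C5) = 0.81.
Prior × likelihood for each source: 0.19·0.44=0.08360, 0.12·0.47=0.05640, 0.22·0.57=0.1254, 0.28·0.36=0.1008, 0.19·0.81=0.1539. Summing gives P(heads) = 0.52010.
P(Coin 3 | heads) = 0.1254 / 0.52010 = 0.241.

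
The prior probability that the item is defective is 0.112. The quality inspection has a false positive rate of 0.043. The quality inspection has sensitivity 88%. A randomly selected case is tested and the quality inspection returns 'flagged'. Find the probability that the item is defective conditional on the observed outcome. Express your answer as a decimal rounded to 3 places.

Write H for 'the item is defective'. Prior odds H:¬H = 0.112/0.888 = 0.12613. For the 'flagged' outcome, the likelihood ratio is 0.88/0.043 = 20.465.
Posterior odds = 0.12613 × 20.465 = 2.5812, so P(H|E) = 2.5812/(1+2.5812) = 0.721.

P(H | E) ≈ 0.721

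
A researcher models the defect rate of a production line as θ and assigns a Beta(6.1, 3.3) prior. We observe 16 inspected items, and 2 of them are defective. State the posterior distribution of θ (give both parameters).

Posterior: Beta(8.1, 17.3)

Observing 2 successes and 14 failures updates Beta(6.1, 3.3) by adding the success and failure counts to the two shape parameters: α = 6.1+2 = 8.1, β = 3.3+14 = 17.3.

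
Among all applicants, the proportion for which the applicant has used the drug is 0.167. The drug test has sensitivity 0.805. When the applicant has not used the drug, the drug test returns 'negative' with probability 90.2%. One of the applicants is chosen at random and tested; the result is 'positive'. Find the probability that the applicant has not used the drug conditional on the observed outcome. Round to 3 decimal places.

P(¬H | E) ≈ 0.378

Write H for 'the applicant has used the drug'. Prior odds H:¬H = 0.167/0.833 = 0.20048. For the 'positive' outcome, the likelihood ratio is 0.805/0.098 = 8.2143.
Posterior odds = 0.20048 × 8.2143 = 1.6468, so P(H|E) = 1.6468/(1+1.6468) = 0.622. Then P(¬H|E) = 1 − 0.622 = 0.378.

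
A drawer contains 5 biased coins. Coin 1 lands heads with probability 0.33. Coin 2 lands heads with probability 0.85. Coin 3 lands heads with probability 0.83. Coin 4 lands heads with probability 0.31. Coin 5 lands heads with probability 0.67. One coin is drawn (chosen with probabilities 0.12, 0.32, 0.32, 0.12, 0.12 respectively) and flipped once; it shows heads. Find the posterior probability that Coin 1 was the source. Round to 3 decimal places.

Tabulate prior·likelihood by source: [1] prior 0.12, lik 0.33, product 0.03960; [2] prior 0.32, lik 0.85, product 0.2720; [3] prior 0.32, lik 0.83, product 0.2656; [4] prior 0.12, lik 0.31, product 0.03720; [5] prior 0.12, lik 0.67, product 0.08040.
Normalizing constant = 0.69480; the posterior for Coin 1 is its product over the sum, 0.03960/0.69480 = 0.057.

Posterior probability ≈ 0.057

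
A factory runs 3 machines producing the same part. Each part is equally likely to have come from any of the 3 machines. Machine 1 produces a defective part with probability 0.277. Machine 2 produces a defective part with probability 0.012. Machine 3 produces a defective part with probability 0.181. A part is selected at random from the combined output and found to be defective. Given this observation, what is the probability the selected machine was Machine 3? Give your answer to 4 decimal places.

Posterior probability ≈ 0.3851

Tabulate prior·likelihood by source: [1] prior 0.333333, lik 0.277, product 0.09233; [2] prior 0.333333, lik 0.012, product 0.004000; [3] prior 0.333333, lik 0.181, product 0.06033.
Normalizing constant = 0.15667; the posterior for Machine 3 is its product over the sum, 0.06033/0.15667 = 0.3851.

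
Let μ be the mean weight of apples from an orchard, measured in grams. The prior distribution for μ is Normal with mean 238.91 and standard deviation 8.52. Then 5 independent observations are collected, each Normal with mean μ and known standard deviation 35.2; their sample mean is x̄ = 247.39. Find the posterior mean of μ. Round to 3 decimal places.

Posterior mean ≈ 240.831

With known σ, the Normal prior is conjugate. Weight on the data is w = (n/σ²)/(n/σ² + 1/τ₀²) = 0.00403538/(0.00403538+0.0137759) = 0.22656.
Posterior mean = w·x̄ + (1−w)·μ₀ = 0.22656·247.39 + 0.77344·238.91 = 240.831.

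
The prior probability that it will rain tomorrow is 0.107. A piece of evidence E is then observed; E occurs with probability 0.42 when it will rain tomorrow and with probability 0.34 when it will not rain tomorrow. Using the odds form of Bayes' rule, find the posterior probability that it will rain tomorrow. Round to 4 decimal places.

Posterior probability ≈ 0.1289

Prior odds = 0.107/(1−0.107) = 0.11982. In log-odds, ln(0.11982) = -2.1218.
Add log likelihood ratio: ln(1.2353) = 0.21131.
Posterior log-odds = -1.9104, so posterior odds = exp(-1.9104) = 0.14801. Converting, P(H|E) = 0.14801/1.1480 = 0.1289.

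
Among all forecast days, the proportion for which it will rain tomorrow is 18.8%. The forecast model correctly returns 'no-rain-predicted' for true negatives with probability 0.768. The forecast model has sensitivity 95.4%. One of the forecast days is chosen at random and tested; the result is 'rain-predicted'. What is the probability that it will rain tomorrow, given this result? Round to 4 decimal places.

Write H for 'it will rain tomorrow'. Prior odds H:¬H = 0.188/0.812 = 0.23153. For the 'rain-predicted' outcome, the likelihood ratio is 0.954/0.232 = 4.1121.
Posterior odds = 0.23153 × 4.1121 = 0.95206, so P(H|E) = 0.95206/(1+0.95206) = 0.4877.

P(H | E) ≈ 0.4877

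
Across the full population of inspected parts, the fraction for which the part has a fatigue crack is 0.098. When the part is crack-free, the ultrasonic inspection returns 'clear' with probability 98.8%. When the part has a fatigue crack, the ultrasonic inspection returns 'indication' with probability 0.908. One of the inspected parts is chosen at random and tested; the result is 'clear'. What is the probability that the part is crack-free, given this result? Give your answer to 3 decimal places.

P(¬H | E) ≈ 0.990

Let H be the event that the part has a fatigue crack. P(H) = 0.098, so P(¬H) = 0.902. With E the 'clear' result, P(E|H) = 0.092 and P(E|¬H) = 0.988.
P(E) = 0.092·0.098 + 0.988·0.902 = 0.0090160 + 0.89118 = 0.90019.
By Bayes' theorem, P(H|E) = 0.0090160 / 0.90019 = 0.010. Hence P(¬H|E) = 1 − 0.010 = 0.990.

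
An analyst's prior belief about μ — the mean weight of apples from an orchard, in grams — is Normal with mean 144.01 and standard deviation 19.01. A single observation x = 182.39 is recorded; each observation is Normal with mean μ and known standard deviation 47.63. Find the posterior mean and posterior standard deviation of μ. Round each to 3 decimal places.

With known σ, the Normal prior is conjugate. Weight on the data is w = (n/σ²)/(n/σ² + 1/τ₀²) = 0.00044080/(0.00044080+0.00276717) = 0.13741.
Posterior mean = w·x̄ + (1−w)·μ₀ = 0.13741·182.39 + 0.86259·144.01 = 149.284. Posterior variance = 1/(0.00044080+0.00276717) = 311.724, so SD = 17.656.

Posterior mean ≈ 149.284; posterior SD ≈ 17.656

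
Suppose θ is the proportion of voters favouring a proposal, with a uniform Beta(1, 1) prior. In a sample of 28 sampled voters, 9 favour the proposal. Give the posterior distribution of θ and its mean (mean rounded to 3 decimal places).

Posterior: Beta(10, 20); mean ≈ 0.333

Observing 9 successes and 19 failures updates Beta(1, 1) by adding the success and failure counts to the two shape parameters: α = 1+9 = 10, β = 1+19 = 20.
Posterior mean = α/(α+β) = 10/30 = 0.333.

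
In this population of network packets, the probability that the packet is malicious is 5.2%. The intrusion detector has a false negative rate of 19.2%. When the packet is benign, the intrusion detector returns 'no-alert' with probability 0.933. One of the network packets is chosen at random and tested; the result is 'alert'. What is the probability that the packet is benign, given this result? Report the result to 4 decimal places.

Let H be the event that the packet is malicious. P(H) = 0.052, so P(¬H) = 0.948. With E the 'alert' result, P(E|H) = 0.808 and P(E|¬H) = 0.067.
P(E) = 0.808·0.052 + 0.067·0.948 = 0.042016 + 0.063516 = 0.10553.
By Bayes' theorem, P(H|E) = 0.042016 / 0.10553 = 0.3981. Hence P(¬H|E) = 1 − 0.3981 = 0.6019.

P(¬H | E) ≈ 0.6019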